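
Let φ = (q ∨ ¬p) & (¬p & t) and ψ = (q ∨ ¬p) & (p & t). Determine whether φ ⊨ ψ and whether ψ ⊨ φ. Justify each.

Forward direction. This fails. Under p = F, t = T, q = F, the left side is true but the right side is false.

Converse. This fails. Under p = T, t = T, q = T, the left side is false but the right side is true.

(⇒) fails and (⇐) fails.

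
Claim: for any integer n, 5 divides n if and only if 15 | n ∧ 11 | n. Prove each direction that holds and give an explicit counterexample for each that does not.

[⇒] This fails: take n = 5. Certainly 5 ∣ 5, but 15 ∤ 5.

[⇐] Suppose 15 ∣ n and 11 ∣ n. Any common multiple of 15 and 11 is a multiple of their lcm; here gcd(15, 11) = 1, so lcm(15, 11) = 15·11 = 165, so 165 ∣ n. Since 5 ∣ 165, it follows that 5 ∣ n.

Only the converse holds.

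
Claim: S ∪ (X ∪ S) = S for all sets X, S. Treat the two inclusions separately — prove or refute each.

The sets are not equal: only the reverse inclusion holds.

(⊆) This inclusion fails. Take X = {1}, S = ∅; then 1 ∈ S ∪ (X ∪ S) but 1 ∉ S.

(⊇) Let x ∈ S. Then either x ∈ S and x ∉ X; or x ∈ X ∩ S. In each case x ∈ S ∪ (X ∪ S), so S ⊆ S ∪ (X ∪ S).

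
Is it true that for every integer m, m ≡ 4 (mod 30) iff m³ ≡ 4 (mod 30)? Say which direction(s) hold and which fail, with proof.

Equivalent; both directions hold.

Forward direction. Suppose m ≡ 4 (mod 30). Write m = 30j + 4. Then (30j + 4)³ = 27000j³ + 10800j² + 1440j + 64 = 30(900j³ + 360j² + 48j + 2) + 4, so m³ ≡ 4 (mod 30).

Converse. Suppose m³ ≡ 4 (mod 30). The only residue r in {0, …, 29} with r³ ≡ 4 (mod 30) is r = 4, so m ≡ 4 (mod 30).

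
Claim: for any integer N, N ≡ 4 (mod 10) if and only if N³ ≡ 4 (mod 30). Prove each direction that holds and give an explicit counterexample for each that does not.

Only the reverse direction holds.

Forward direction. This fails: take N = 14. Then 14 ≡ 4 (mod 10), but 14³ = 2744 ≡ 14 (mod 30), not 4.

Converse. The residues r modulo 30 with r³ ≡ 4 (mod 30) are exactly {4}, and each is ≡ 4 (mod 10).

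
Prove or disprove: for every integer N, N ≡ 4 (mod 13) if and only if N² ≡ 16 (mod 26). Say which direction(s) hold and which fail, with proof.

Neither direction holds.

(⟹) This fails: take N = 17. Then 17 ≡ 4 (mod 13), but 17² = 289 ≡ 3 (mod 26), not 16.

(⟸) This fails: take N = 22. Then 22² = 484 ≡ 16 (mod 26), yet 22 ≡ 9 (mod 13), not 4.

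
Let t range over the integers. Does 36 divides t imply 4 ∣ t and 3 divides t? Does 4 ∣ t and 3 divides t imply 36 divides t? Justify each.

(⇒) holds; (⇐) fails.

Converse. This fails: take t = 12. Both 4 ∣ 12 and 3 ∣ 12, yet 12 is not a multiple of 36 (since 12 = 0·36 + 12), so 36 ∤ 12.

Forward direction. If 36 ∣ t, write t = 36q. Since 36 = 9·4, t = 4·(9q), so 4 ∣ t; and since 36 = 12·3, t = 3·(12q), so 3 ∣ t.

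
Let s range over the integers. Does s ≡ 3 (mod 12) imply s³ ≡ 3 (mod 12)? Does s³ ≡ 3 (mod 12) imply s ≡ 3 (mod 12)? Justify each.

The biconditional holds.

(→) Suppose s ≡ 3 (mod 12). Write s = 12j + 3. Then (12j + 3)³ = 1728j³ + 1296j² + 324j + 27 = 12(144j³ + 108j² + 27j + 2) + 3, so s³ ≡ 3 (mod 12).

(←) Conversely, suppose s³ ≡ 3 (mod 12). The only residue r in {0, …, 11} with r³ ≡ 3 (mod 12) is r = 3, so s ≡ 3 (mod 12).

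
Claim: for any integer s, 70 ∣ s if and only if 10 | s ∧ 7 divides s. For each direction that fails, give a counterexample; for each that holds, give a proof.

[⇒] If 70 ∣ s, write s = 70q. Since 70 = 7·10, s = 10·(7q), so 10 ∣ s; and since 70 = 10·7, s = 7·(10q), so 7 ∣ s.

[⇐] Suppose 10 ∣ s and 7 ∣ s. Any common multiple of 10 and 7 is a multiple of their lcm; here gcd(10, 7) = 1, so lcm(10, 7) = 10·7 = 70, so 70 ∣ s.

Both directions hold.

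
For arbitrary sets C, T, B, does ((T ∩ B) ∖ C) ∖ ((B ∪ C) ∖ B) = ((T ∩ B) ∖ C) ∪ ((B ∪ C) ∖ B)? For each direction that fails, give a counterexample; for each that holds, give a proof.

The sets are not equal: only the forward inclusion holds.

(⊆) Let x ∈ ((T ∩ B) ∖ C) ∖ ((B ∪ C) ∖ B). Then x ∈ T ∩ B and x ∉ C, from which x ∈ ((T ∩ B) ∖ C) ∪ ((B ∪ C) ∖ B).

(⊇) This inclusion fails. Take C = {1}, T = ∅, B = ∅; then 1 ∈ ((T ∩ B) ∖ C) ∪ ((B ∪ C) ∖ B) but 1 ∉ ((T ∩ B) ∖ C) ∖ ((B ∪ C) ∖ B).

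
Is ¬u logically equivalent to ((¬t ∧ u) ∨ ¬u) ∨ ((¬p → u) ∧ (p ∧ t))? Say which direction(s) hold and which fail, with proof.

(⟸) This fails. Under u = T, p = F, t = F, the left side is false but the right side is true.

(⟹) Assume the antecedent. If u is true, the antecedent cannot hold. If u is false, the consequent reduces to true regardless of the other variables. Either way the consequent holds.

Only the forward implication holds.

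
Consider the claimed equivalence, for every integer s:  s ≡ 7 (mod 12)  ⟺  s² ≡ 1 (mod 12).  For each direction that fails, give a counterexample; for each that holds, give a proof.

(→) Suppose s ≡ 7 (mod 12). Write s = 12j + 7. Then (12j + 7)² = 144j² + 168j + 49 = 12(12j² + 14j + 4) + 1, so s² ≡ 1 (mod 12).

(←) This fails: take s = 1. Then 1² = 1 ≡ 1 (mod 12), yet 1 ≡ 1 (mod 12), not 7.

The forward direction holds; the converse fails.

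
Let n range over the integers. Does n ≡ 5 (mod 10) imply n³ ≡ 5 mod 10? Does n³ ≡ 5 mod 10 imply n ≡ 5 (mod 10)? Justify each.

Both implications hold.

(⇐) Suppose n³ ≡ 5 (mod 10). The only residue r in {0, …, 9} with r³ ≡ 5 (mod 10) is r = 5, so n ≡ 5 (mod 10).

(⇒) Suppose n ≡ 5 (mod 10). Write n = 10j + 5. Then (10j + 5)³ = 1000j³ + 1500j² + 750j + 125 = 10(100j³ + 150j² + 75j + 12) + 5, so n³ ≡ 5 (mod 10).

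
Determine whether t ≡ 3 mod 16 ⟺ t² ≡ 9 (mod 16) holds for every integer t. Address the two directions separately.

Not equivalent: only (⇒) holds.

(⟹) Suppose t ≡ 3 mod 16. Write t = 16j + 3. Then (16j + 3)² = 256j² + 96j + 9 = 16(16j² + 6j) + 9, so t² ≡ 9 (mod 16).

(⟸) This fails: take t = 5. Then 5² = 25 ≡ 9 (mod 16), yet 5 ≡ 5 (mod 16), not 3.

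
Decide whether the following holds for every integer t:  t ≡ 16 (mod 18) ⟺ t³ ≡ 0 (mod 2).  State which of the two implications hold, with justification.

The forward direction holds; the converse fails.

(⇐) This fails: take t = 0. Then 0³ = 0 ≡ 0 (mod 2), yet 0 ≡ 0 (mod 18), not 16.

(⇒) Suppose t ≡ 16 (mod 18). Then t³ ≡ 16³ = 4096 (mod 18), and since 2 ∣ 18, also t³ ≡ 0 (mod 2).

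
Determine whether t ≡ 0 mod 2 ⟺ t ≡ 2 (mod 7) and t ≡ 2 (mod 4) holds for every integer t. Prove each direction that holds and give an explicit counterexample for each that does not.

Forward direction. This fails: t = 0 gives 0 ≡ 0 (mod 2) but 0 ≡ 0 (mod 7), so the conjunction on the right does not hold.

Converse. If t ≡ 2 (mod 7) and t ≡ 2 (mod 4), then by the Chinese remainder theorem t ≡ 2 (mod 28). Since 2 ≡ 0 (mod 2) and 2 ∣ 28, we get t ≡ 0 (mod 2).

(⇒) fails; (⇐) holds.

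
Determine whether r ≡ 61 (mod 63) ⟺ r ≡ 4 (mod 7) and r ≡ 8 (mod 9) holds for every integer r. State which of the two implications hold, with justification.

(→) This fails: r = 61 gives 61 ≡ 61 (mod 63) but 61 ≡ 5 (mod 7), so the conjunction on the right does not hold.

(←) This fails: r = 53 satisfies both congruences on the right (53 ≡ 4 mod 7 and 53 ≡ 8 mod 9) yet 53 ≡ 53 (mod 63), not 61.

Neither direction holds.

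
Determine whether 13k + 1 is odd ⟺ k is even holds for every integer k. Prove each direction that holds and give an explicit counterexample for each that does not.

(←) Suppose k is even; write k = 2j. Then 13k + 1 = 13·(2j) + 1 = 2·13j + 1, which is odd.

(→) Suppose 13k + 1 is odd. Since 13 is odd, 13k and k have the same parity, so 13k + 1 ≡ k + 1 (mod 2). As 1 is odd, 13k + 1 is odd exactly when k is even. Thus k is even.

Both implications hold.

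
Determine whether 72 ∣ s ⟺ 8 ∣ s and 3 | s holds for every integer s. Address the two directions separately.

(⇒) If 72 ∣ s, write s = 72q. Since 72 = 9·8, s = 8·(9q), so 8 ∣ s; and since 72 = 24·3, s = 3·(24q), so 3 ∣ s.

(⇐) This fails: take s = 24. Both 8 ∣ 24 and 3 ∣ 24, yet 24 is not a multiple of 72 (since 24 = 0·72 + 24), so 72 ∤ 24.

Only the forward implication holds.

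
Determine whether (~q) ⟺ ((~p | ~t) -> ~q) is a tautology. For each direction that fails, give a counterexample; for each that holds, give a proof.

Only the forward implication holds.

(⇒) Assume the antecedent. If q is true, the antecedent cannot hold. If q is false, (~p | ~t) -> ~q reduces to true regardless of the other variables. Either way (~p | ~t) -> ~q holds.

(⇐) This fails. Under q = T, p = T, t = T, the left side is false but the right side is true.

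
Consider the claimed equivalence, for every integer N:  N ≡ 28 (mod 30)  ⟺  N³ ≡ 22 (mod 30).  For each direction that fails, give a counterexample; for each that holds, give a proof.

Both directions hold.

(⟸) Suppose N³ ≡ 22 (mod 30). The only residue r in {0, …, 29} with r³ ≡ 22 (mod 30) is r = 28, so N ≡ 28 (mod 30).

(⟹) Suppose N ≡ 28 (mod 30). Write N = 30j + 28. Then (30j + 28)³ = 27000j³ + 75600j² + 70560j + 21952 = 30(900j³ + 2520j² + 2352j + 731) + 22, so N³ ≡ 22 (mod 30).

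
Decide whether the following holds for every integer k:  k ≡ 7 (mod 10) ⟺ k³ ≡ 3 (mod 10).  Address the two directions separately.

Both implications hold.

Forward direction. Suppose k ≡ 7 (mod 10). Write k = 10j + 7. Then (10j + 7)³ = 1000j³ + 2100j² + 1470j + 343 = 10(100j³ + 210j² + 147j + 34) + 3, so k³ ≡ 3 (mod 10).

Converse. Suppose k³ ≡ 3 (mod 10). The only residue r in {0, …, 9} with r³ ≡ 3 (mod 10) is r = 7, so k ≡ 7 (mod 10).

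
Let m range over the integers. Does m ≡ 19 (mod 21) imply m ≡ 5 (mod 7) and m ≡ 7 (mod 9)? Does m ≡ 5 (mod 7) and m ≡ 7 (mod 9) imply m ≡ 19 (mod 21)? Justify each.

(←) If m ≡ 5 (mod 7) and m ≡ 7 (mod 9), then by the Chinese remainder theorem m ≡ 61 (mod 63). Since 61 ≡ 19 (mod 21) and 21 ∣ 63, we get m ≡ 19 (mod 21).

(→) This fails: m = 40 gives 40 ≡ 19 (mod 21) but 40 ≡ 4 (mod 9), so the conjunction on the right does not hold.

Only the converse holds.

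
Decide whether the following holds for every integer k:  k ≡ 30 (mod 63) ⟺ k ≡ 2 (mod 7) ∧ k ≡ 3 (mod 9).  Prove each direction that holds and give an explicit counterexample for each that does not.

(←) If k ≡ 2 (mod 7) and k ≡ 3 (mod 9), then by the Chinese remainder theorem k ≡ 30 (mod 63). This is exactly k ≡ 30 (mod 63).

(→) Suppose k ≡ 30 (mod 63); write k = 63j + 30. Since 7 ∣ 63, reducing mod 7 gives k ≡ 30 ≡ 2 (mod 7); since 9 ∣ 63, reducing mod 9 gives k ≡ 30 ≡ 3 (mod 9).

Both directions hold; the statement is true.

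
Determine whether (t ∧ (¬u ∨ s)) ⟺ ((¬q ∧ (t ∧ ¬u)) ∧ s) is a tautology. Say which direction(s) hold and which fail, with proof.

Converse. Assume the antecedent. If s is true, the antecedent forces (s = T, t = T, q = F, u = F), and t ∧ (¬u ∨ s) holds there. If s is false, the antecedent cannot hold. Either way t ∧ (¬u ∨ s) holds.

Forward direction. This fails. Under s = F, t = T, q = F, u = F, the left side is true but the right side is false.

The forward direction fails; the converse holds.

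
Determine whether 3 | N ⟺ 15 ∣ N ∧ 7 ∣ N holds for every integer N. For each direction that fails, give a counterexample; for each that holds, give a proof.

Forward direction. This fails: take N = 3. Certainly 3 ∣ 3, but 15 ∤ 3.

Converse. Suppose 15 ∣ N and 7 ∣ N. Any common multiple of 15 and 7 is a multiple of their lcm; here gcd(15, 7) = 1, so lcm(15, 7) = 15·7 = 105, so 105 ∣ N. Since 3 ∣ 105, it follows that 3 ∣ N.

The forward direction fails; the converse holds.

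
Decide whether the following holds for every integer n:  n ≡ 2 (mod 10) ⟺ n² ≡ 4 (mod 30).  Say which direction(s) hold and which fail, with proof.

Neither implication holds.

Forward direction. This fails: take n = 12. Then 12 ≡ 2 (mod 10), but 12² = 144 ≡ 24 (mod 30), not 4.

Converse. This fails: take n = 8. Then 8² = 64 ≡ 4 (mod 30), yet 8 ≡ 8 (mod 10), not 2.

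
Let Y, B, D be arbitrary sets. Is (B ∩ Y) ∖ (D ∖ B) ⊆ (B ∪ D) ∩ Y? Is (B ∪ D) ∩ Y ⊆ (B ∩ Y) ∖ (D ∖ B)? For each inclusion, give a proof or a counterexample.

Forward inclusion. Let x ∈ (B ∩ Y) ∖ (D ∖ B). Then either x ∈ Y ∩ B and x ∉ D; or x ∈ Y ∩ B ∩ D. In each case x ∈ (B ∪ D) ∩ Y, so (B ∩ Y) ∖ (D ∖ B) ⊆ (B ∪ D) ∩ Y.

Reverse inclusion. This inclusion fails. Take Y = {1}, B = ∅, D = {1}; then 1 ∈ (B ∪ D) ∩ Y but 1 ∉ (B ∩ Y) ∖ (D ∖ B).

(⊆) holds; (⊇) fails.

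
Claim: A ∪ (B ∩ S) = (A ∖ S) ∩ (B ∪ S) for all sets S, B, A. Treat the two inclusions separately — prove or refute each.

(⊆) fails; (⊇) holds.

Forward inclusion. This inclusion fails. Take S = {1}, B = {1}, A = ∅; then 1 ∈ A ∪ (B ∩ S) but 1 ∉ (A ∖ S) ∩ (B ∪ S).

Reverse inclusion. Let x ∈ (A ∖ S) ∩ (B ∪ S). Then x ∈ B ∩ A and x ∉ S, from which x ∈ A ∪ (B ∩ S).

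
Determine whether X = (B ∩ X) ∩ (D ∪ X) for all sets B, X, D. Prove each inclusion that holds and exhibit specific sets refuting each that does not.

(⊆) fails; (⊇) holds.

(⟹) This inclusion fails. Take B = ∅, X = {1}, D = ∅; then 1 ∈ X but 1 ∉ (B ∩ X) ∩ (D ∪ X).

(⟸) Let x ∈ (B ∩ X) ∩ (D ∪ X). Then either x ∈ B ∩ X and x ∉ D; or x ∈ B ∩ X ∩ D. In each case x ∈ X, so (B ∩ X) ∩ (D ∪ X) ⊆ X.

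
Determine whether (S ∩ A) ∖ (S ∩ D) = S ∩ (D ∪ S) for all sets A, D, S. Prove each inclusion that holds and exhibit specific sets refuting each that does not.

(⊆) Let x ∈ (S ∩ A) ∖ (S ∩ D). Then x ∈ A ∩ S and x ∉ D, from which x ∈ S ∩ (D ∪ S).

(⊇) This inclusion fails. Take A = ∅, D = ∅, S = {1}; then 1 ∈ S ∩ (D ∪ S) but 1 ∉ (S ∩ A) ∖ (S ∩ D).

(⊆) holds; (⊇) fails.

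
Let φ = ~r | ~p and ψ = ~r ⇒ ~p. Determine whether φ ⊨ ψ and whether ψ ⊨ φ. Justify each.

(⇒) This fails. Under r = F, p = T, the left side is true but the right side is false.

(⇐) This fails. Under r = T, p = T, the left side is false but the right side is true.

Neither implication holds.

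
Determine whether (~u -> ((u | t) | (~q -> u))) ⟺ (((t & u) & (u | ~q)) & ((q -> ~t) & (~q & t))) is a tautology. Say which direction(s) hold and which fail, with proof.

Not equivalent: only (⇐) holds.

[⇒] This fails. Under t = T, u = F, q = F, the left side is true but the right side is false.

[⇐] Assume the antecedent. If t is true, ~u -> ((u | t) | (~q -> u)) reduces to true regardless of the other variables. If t is false, the antecedent cannot hold. Either way ~u -> ((u | t) | (~q -> u)) holds.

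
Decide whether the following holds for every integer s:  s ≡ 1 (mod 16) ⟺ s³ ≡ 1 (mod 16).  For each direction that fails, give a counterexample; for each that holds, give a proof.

(⟹) Suppose s ≡ 1 (mod 16). Write s = 16j + 1. Then (16j + 1)³ = 4096j³ + 768j² + 48j + 1 = 16(256j³ + 48j² + 3j) + 1, so s³ ≡ 1 (mod 16).

(⟸) Conversely, suppose s³ ≡ 1 (mod 16). The only residue r in {0, …, 15} with r³ ≡ 1 (mod 16) is r = 1, so s ≡ 1 (mod 16).

The biconditional holds.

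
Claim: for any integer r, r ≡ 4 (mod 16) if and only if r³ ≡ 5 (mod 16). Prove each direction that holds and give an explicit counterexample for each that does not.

[⇒] This fails: take r = 4. Then 4 ≡ 4 (mod 16), but 4³ = 64 ≡ 0 (mod 16), not 5.

[⇐] This fails: take r = 13. Then 13³ = 2197 ≡ 5 (mod 16), yet 13 ≡ 13 (mod 16), not 4.

Neither direction holds.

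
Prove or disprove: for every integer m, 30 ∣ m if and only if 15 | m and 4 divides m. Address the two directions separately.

Only the reverse direction holds.

(⟹) This fails: take m = 30. Certainly 30 ∣ 30, but 4 ∤ 30.

(⟸) Suppose 15 ∣ m and 4 ∣ m. Any common multiple of 15 and 4 is a multiple of their lcm; here gcd(15, 4) = 1, so lcm(15, 4) = 15·4 = 60, so 60 ∣ m. Since 30 ∣ 60, it follows that 30 ∣ m.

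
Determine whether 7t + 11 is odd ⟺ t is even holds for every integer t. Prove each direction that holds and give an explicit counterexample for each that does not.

(⟹) Suppose 7t + 11 is odd. Since 7 is odd, 7t and t have the same parity, so 7t + 11 ≡ t + 11 (mod 2). As 11 is odd, 7t + 11 is odd exactly when t is even. Thus t is even.

(⟸) Conversely, suppose t is even; write t = 2j. Then 7t + 11 = 7·(2j) + 11 = 2·7j + 11, which is odd.

Both implications hold.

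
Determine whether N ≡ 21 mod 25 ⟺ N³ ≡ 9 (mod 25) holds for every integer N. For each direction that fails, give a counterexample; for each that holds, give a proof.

(⇒) This fails: take N = 21. Then 21 ≡ 21 (mod 25), but 21³ = 9261 ≡ 11 (mod 25), not 9.

(⇐) This fails: take N = 19. Then 19³ = 6859 ≡ 9 (mod 25), yet 19 ≡ 19 (mod 25), not 21.

Neither direction holds.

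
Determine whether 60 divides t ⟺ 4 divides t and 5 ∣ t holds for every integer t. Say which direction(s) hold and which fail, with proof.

[⇒] If 60 ∣ t, write t = 60q. Since 60 = 15·4, t = 4·(15q), so 4 ∣ t; and since 60 = 12·5, t = 5·(12q), so 5 ∣ t.

[⇐] This fails: take t = 20. Both 4 ∣ 20 and 5 ∣ 20, yet 20 is not a multiple of 60 (since 20 = 0·60 + 20), so 60 ∤ 20.

Only the forward direction holds.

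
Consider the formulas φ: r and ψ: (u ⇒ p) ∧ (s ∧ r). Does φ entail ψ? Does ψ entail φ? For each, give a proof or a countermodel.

Not equivalent: only (⇐) holds.

[⇒] This fails. Under p = F, r = T, s = F, u = F, the left side is true but the right side is false.

[⇐] Assume the antecedent. If p is true, the antecedent forces (p = T, r = T, s = T, u = F) or (p = T, r = T, s = T, u = T), and r holds there. If p is false, the antecedent forces (p = F, r = T, s = T, u = F), and r holds there. Either way r holds.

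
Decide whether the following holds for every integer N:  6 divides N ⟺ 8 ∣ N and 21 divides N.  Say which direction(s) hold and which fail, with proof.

(⇒) This fails: take N = 6. Certainly 6 ∣ 6, but 8 ∤ 6.

(⇐) Suppose 8 ∣ N and 21 ∣ N. Any common multiple of 8 and 21 is a multiple of their lcm; here gcd(8, 21) = 1, so lcm(8, 21) = 8·21 = 168, so 168 ∣ N. Since 6 ∣ 168, it follows that 6 ∣ N.

(⇒) fails; (⇐) holds.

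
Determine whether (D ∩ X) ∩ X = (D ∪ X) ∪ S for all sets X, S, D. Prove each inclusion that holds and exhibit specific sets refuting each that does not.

(⊆) holds; (⊇) fails.

(⟹) Let x ∈ (D ∩ X) ∩ X. Then either x ∈ X ∩ D and x ∉ S; or x ∈ X ∩ S ∩ D. In each case x ∈ (D ∪ X) ∪ S, so (D ∩ X) ∩ X ⊆ (D ∪ X) ∪ S.

(⟸) This inclusion fails. Take X = {1}, S = ∅, D = ∅; then 1 ∈ (D ∪ X) ∪ S but 1 ∉ (D ∩ X) ∩ X.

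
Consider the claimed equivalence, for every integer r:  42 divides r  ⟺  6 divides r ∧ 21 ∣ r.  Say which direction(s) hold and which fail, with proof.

Both implications hold.

(→) If 42 ∣ r, write r = 42q. Since 42 = 7·6, r = 6·(7q), so 6 ∣ r; and since 42 = 2·21, r = 21·(2q), so 21 ∣ r.

(←) Suppose 6 ∣ r and 21 ∣ r. Any common multiple of 6 and 21 is a multiple of their lcm; here lcm(6, 21) = 6·21/gcd(6, 21) = 126/3 = 42, so 42 ∣ r.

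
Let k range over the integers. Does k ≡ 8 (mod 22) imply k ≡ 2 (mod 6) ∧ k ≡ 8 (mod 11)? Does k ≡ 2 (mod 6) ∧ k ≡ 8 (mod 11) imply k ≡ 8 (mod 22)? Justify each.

The forward direction fails; the converse holds.

Converse. If k ≡ 2 (mod 6) and k ≡ 8 (mod 11), then by the Chinese remainder theorem k ≡ 8 (mod 66). Since 8 ≡ 8 (mod 22) and 22 ∣ 66, we get k ≡ 8 (mod 22).

Forward direction. This fails: k = 52 gives 52 ≡ 8 (mod 22) but 52 ≡ 4 (mod 6), so the conjunction on the right does not hold.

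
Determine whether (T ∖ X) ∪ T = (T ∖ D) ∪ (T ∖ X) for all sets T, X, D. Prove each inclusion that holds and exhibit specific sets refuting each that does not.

Forward inclusion. This inclusion fails. Take T = {1}, X = {1}, D = {1}; then 1 ∈ (T ∖ X) ∪ T but 1 ∉ (T ∖ D) ∪ (T ∖ X).

Reverse inclusion. Let x ∈ (T ∖ D) ∪ (T ∖ X). Then either x ∈ T and x ∉ X, D; or x ∈ T ∩ X and x ∉ D; or x ∈ T ∩ D and x ∉ X. In each case x ∈ (T ∖ X) ∪ T, so (T ∖ D) ∪ (T ∖ X) ⊆ (T ∖ X) ∪ T.

Only the reverse inclusion holds.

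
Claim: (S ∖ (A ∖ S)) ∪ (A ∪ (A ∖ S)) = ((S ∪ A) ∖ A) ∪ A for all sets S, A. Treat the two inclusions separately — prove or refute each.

Forward inclusion. Let x ∈ (S ∖ (A ∖ S)) ∪ (A ∪ (A ∖ S)). Then either x ∈ S and x ∉ A; or x ∈ A and x ∉ S; or x ∈ S ∩ A. In each case x ∈ ((S ∪ A) ∖ A) ∪ A, so (S ∖ (A ∖ S)) ∪ (A ∪ (A ∖ S)) ⊆ ((S ∪ A) ∖ A) ∪ A.

Reverse inclusion. Let x ∈ ((S ∪ A) ∖ A) ∪ A. Then either x ∈ S and x ∉ A; or x ∈ A and x ∉ S; or x ∈ S ∩ A. In each case x ∈ (S ∖ (A ∖ S)) ∪ (A ∪ (A ∖ S)), so ((S ∪ A) ∖ A) ∪ A ⊆ (S ∖ (A ∖ S)) ∪ (A ∪ (A ∖ S)).

Both inclusions hold.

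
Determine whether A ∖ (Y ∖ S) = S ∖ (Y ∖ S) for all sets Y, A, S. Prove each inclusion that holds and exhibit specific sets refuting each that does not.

Both inclusions fail.

Forward inclusion. This inclusion fails. Take Y = ∅, A = {1}, S = ∅; then 1 ∈ A ∖ (Y ∖ S) but 1 ∉ S ∖ (Y ∖ S).

Reverse inclusion. This inclusion fails. Take Y = ∅, A = ∅, S = {1}; then 1 ∈ S ∖ (Y ∖ S) but 1 ∉ A ∖ (Y ∖ S).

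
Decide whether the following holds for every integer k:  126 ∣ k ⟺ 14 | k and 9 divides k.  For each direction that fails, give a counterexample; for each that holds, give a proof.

Both implications hold.

(⇒) If 126 ∣ k, write k = 126q. Since 126 = 9·14, k = 14·(9q), so 14 ∣ k; and since 126 = 14·9, k = 9·(14q), so 9 ∣ k.

(⇐) Suppose 14 ∣ k and 9 ∣ k. Any common multiple of 14 and 9 is a multiple of their lcm; here gcd(14, 9) = 1, so lcm(14, 9) = 14·9 = 126, so 126 ∣ k.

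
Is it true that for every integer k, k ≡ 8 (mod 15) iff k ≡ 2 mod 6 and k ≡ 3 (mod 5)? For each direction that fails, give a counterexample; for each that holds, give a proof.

The forward direction fails; the converse holds.

Forward direction. This fails: k = 23 gives 23 ≡ 8 (mod 15) but 23 ≡ 5 (mod 6), so the conjunction on the right does not hold.

Converse. If k ≡ 2 (mod 6) and k ≡ 3 (mod 5), then by the Chinese remainder theorem k ≡ 8 (mod 30). Since 8 ≡ 8 (mod 15) and 15 ∣ 30, we get k ≡ 8 (mod 15).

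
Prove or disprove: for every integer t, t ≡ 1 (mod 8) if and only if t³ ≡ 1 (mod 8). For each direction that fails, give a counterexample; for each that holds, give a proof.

(←) Suppose t³ ≡ 1 (mod 8). The only residue r in {0, …, 7} with r³ ≡ 1 (mod 8) is r = 1, so t ≡ 1 (mod 8).

(→) Suppose t ≡ 1 (mod 8). Write t = 8j + 1. Then (8j + 1)³ = 512j³ + 192j² + 24j + 1 = 8(64j³ + 24j² + 3j) + 1, so t³ ≡ 1 (mod 8).

The biconditional holds.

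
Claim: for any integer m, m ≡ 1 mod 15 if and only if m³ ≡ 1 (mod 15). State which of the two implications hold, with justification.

(→) Suppose m ≡ 1 mod 15. Write m = 15j + 1. Then (15j + 1)³ = 3375j³ + 675j² + 45j + 1 = 15(225j³ + 45j² + 3j) + 1, so m³ ≡ 1 (mod 15).

(←) Conversely, suppose m³ ≡ 1 (mod 15). The only residue r in {0, …, 14} with r³ ≡ 1 (mod 15) is r = 1, so m ≡ 1 (mod 15).

Both implications hold.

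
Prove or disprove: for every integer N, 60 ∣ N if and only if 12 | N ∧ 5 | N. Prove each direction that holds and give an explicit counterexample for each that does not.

Converse. Suppose 12 ∣ N and 5 ∣ N. Any common multiple of 12 and 5 is a multiple of their lcm; here gcd(12, 5) = 1, so lcm(12, 5) = 12·5 = 60, so 60 ∣ N.

Forward direction. If 60 ∣ N, write N = 60q. Since 60 = 5·12, N = 12·(5q), so 12 ∣ N; and since 60 = 12·5, N = 5·(12q), so 5 ∣ N.

The biconditional holds.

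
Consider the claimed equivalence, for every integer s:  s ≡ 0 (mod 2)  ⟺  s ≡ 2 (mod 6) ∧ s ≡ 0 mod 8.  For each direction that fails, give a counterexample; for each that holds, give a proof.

(⇒) This fails: s = 0 gives 0 ≡ 0 (mod 2) but 0 ≡ 0 (mod 6), so the conjunction on the right does not hold.

(⇐) Conversely, if s ≡ 2 (mod 6) and s ≡ 0 (mod 8), then by the Chinese remainder theorem s ≡ 8 (mod 24). Since 8 ≡ 0 (mod 2) and 2 ∣ 24, we get s ≡ 0 (mod 2).

Only the converse holds.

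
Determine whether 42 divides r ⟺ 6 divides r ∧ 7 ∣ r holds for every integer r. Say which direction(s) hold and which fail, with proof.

(⟸) Suppose 6 ∣ r and 7 ∣ r. Any common multiple of 6 and 7 is a multiple of their lcm; here gcd(6, 7) = 1, so lcm(6, 7) = 6·7 = 42, so 42 ∣ r.

(⟹) If 42 ∣ r, write r = 42q. Since 42 = 7·6, r = 6·(7q), so 6 ∣ r; and since 42 = 6·7, r = 7·(6q), so 7 ∣ r.

Both directions hold; the statement is true.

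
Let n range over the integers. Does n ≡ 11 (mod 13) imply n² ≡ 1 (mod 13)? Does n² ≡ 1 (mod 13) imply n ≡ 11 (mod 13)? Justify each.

Neither direction holds.

(⟹) This fails: take n = 11. Then 11 ≡ 11 (mod 13), but 11² = 121 ≡ 4 (mod 13), not 1.

(⟸) This fails: take n = 1. Then 1² = 1 ≡ 1 (mod 13), yet 1 ≡ 1 (mod 13), not 11.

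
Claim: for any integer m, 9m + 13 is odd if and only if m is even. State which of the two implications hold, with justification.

(⇐) Suppose m is even; write m = 2j. Then 9m + 13 = 9·(2j) + 13 = 2·9j + 13, which is odd.

(⇒) Suppose 9m + 13 is odd. Since 9 is odd, 9m and m have the same parity, so 9m + 13 ≡ m + 13 (mod 2). As 13 is odd, 9m + 13 is odd exactly when m is even. Thus m is even.

Both implications hold.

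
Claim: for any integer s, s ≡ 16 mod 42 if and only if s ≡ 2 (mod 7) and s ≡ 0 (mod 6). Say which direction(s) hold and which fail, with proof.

Forward direction. This fails: s = 16 gives 16 ≡ 16 (mod 42) but 16 ≡ 4 (mod 6), so the conjunction on the right does not hold.

Converse. This fails: s = 30 satisfies both congruences on the right (30 ≡ 2 mod 7 and 30 ≡ 0 mod 6) yet 30 ≡ 30 (mod 42), not 16.

Neither direction holds.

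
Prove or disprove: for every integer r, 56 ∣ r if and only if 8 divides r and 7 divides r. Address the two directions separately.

(→) If 56 ∣ r, write r = 56q. Since 56 = 7·8, r = 8·(7q), so 8 ∣ r; and since 56 = 8·7, r = 7·(8q), so 7 ∣ r.

(←) Suppose 8 ∣ r and 7 ∣ r. Any common multiple of 8 and 7 is a multiple of their lcm; here gcd(8, 7) = 1, so lcm(8, 7) = 8·7 = 56, so 56 ∣ r.

Both directions hold.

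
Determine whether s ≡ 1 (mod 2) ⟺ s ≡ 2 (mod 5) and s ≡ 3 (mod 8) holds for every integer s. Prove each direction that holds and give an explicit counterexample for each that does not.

(⟸) If s ≡ 2 (mod 5) and s ≡ 3 (mod 8), then by the Chinese remainder theorem s ≡ 27 (mod 40). Since 27 ≡ 1 (mod 2) and 2 ∣ 40, we get s ≡ 1 (mod 2).

(⟹) This fails: s = 1 gives 1 ≡ 1 (mod 2) but 1 ≡ 1 (mod 5), so the conjunction on the right does not hold.

The forward direction fails; the converse holds.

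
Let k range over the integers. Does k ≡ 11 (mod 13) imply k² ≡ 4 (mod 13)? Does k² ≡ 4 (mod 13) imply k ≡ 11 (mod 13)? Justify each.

Forward direction. Suppose k ≡ 11 (mod 13). Write k = 13j + 11. Then (13j + 11)² = 169j² + 286j + 121 = 13(13j² + 22j + 9) + 4, so k² ≡ 4 (mod 13).

Converse. This fails: take k = 2. Then 2² = 4 ≡ 4 (mod 13), yet 2 ≡ 2 (mod 13), not 11.

Only the forward direction holds.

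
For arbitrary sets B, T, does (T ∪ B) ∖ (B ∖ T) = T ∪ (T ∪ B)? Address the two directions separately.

The sets are not equal: only the forward inclusion holds.

(⟸) This inclusion fails. Take B = {1}, T = ∅; then 1 ∈ T ∪ (T ∪ B) but 1 ∉ (T ∪ B) ∖ (B ∖ T).

(⟹) Let x ∈ (T ∪ B) ∖ (B ∖ T). Then either x ∈ T and x ∉ B; or x ∈ B ∩ T. In each case x ∈ T ∪ (T ∪ B), so (T ∪ B) ∖ (B ∖ T) ⊆ T ∪ (T ∪ B).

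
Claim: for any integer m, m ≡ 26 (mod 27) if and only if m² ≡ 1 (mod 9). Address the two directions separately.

Only the forward implication holds.

(⟹) Suppose m ≡ 26 (mod 27). Then m² ≡ 26² = 676 (mod 27), and since 9 ∣ 27, also m² ≡ 1 (mod 9).

(⟸) This fails: take m = 1. Then 1² = 1 ≡ 1 (mod 9), yet 1 ≡ 1 (mod 27), not 26.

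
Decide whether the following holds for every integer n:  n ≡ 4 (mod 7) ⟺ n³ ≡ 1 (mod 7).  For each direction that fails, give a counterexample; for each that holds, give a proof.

(⇒) Suppose n ≡ 4 (mod 7). Write n = 7j + 4. Then (7j + 4)³ = 343j³ + 588j² + 336j + 64 = 7(49j³ + 84j² + 48j + 9) + 1, so n³ ≡ 1 (mod 7).

(⇐) This fails: take n = 1. Then 1³ = 1 ≡ 1 (mod 7), yet 1 ≡ 1 (mod 7), not 4.

Not equivalent: only (⇒) holds.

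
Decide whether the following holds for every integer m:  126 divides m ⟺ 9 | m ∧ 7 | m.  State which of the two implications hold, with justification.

The forward direction holds; the converse fails.

[⇒] If 126 ∣ m, write m = 126q. Since 126 = 14·9, m = 9·(14q), so 9 ∣ m; and since 126 = 18·7, m = 7·(18q), so 7 ∣ m.

[⇐] This fails: take m = 63. Both 9 ∣ 63 and 7 ∣ 63, yet 63 is not a multiple of 126 (since 63 = 0·126 + 63), so 126 ∤ 63.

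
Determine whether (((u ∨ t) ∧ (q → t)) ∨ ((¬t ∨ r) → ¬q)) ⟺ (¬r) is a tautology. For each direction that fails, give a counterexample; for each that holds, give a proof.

Neither implication holds.

Forward direction. This fails. Under t = F, r = T, q = F, u = F, the left side is true but the right side is false.

Converse. This fails. Under t = F, r = F, q = T, u = F, the left side is false but the right side is true.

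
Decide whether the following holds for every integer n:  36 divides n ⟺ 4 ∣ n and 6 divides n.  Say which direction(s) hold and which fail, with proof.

Not equivalent: only (⇒) holds.

[⇐] This fails: take n = 12. Both 4 ∣ 12 and 6 ∣ 12, yet 12 is not a multiple of 36 (since 12 = 0·36 + 12), so 36 ∤ 12.

[⇒] If 36 ∣ n, write n = 36q. Since 36 = 9·4, n = 4·(9q), so 4 ∣ n; and since 36 = 6·6, n = 6·(6q), so 6 ∣ n.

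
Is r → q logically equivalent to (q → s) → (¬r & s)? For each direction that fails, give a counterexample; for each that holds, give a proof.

(→) This fails. Under s = F, r = F, q = F, the left side is true but the right side is false.

(←) Assume the antecedent. If s is true, the antecedent forces (s = T, r = F, q = F) or (s = T, r = F, q = T), and r → q holds there. If s is false, the antecedent forces (s = F, r = F, q = T) or (s = F, r = T, q = T), and r → q holds there. Either way r → q holds.

(⇒) fails; (⇐) holds.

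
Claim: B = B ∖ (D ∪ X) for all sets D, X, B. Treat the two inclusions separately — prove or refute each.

Only the reverse inclusion holds.

Reverse inclusion. Let x ∈ B ∖ (D ∪ X). Then x ∈ B and x ∉ D, X, from which x ∈ B.

Forward inclusion. This inclusion fails. Take D = {1}, X = ∅, B = {1}; then 1 ∈ B but 1 ∉ B ∖ (D ∪ X).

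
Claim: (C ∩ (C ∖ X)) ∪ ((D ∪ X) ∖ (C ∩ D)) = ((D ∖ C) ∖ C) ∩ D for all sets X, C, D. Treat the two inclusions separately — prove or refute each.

Forward inclusion. This inclusion fails. Take X = {1}, C = ∅, D = ∅; then 1 ∈ (C ∩ (C ∖ X)) ∪ ((D ∪ X) ∖ (C ∩ D)) but 1 ∉ ((D ∖ C) ∖ C) ∩ D.

Reverse inclusion. Let x ∈ ((D ∖ C) ∖ C) ∩ D. Then either x ∈ D and x ∉ X, C; or x ∈ X ∩ D and x ∉ C. In each case x ∈ (C ∩ (C ∖ X)) ∪ ((D ∪ X) ∖ (C ∩ D)), so ((D ∖ C) ∖ C) ∩ D ⊆ (C ∩ (C ∖ X)) ∪ ((D ∪ X) ∖ (C ∩ D)).

The sets are not equal: only the reverse inclusion holds.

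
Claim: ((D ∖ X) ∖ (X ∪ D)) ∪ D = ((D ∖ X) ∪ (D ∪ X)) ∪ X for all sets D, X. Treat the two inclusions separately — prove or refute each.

Only the forward inclusion holds.

Forward inclusion. Let x ∈ ((D ∖ X) ∖ (X ∪ D)) ∪ D. Then either x ∈ D and x ∉ X; or x ∈ D ∩ X. In each case x ∈ ((D ∖ X) ∪ (D ∪ X)) ∪ X, so ((D ∖ X) ∖ (X ∪ D)) ∪ D ⊆ ((D ∖ X) ∪ (D ∪ X)) ∪ X.

Reverse inclusion. This inclusion fails. Take D = ∅, X = {1}; then 1 ∈ ((D ∖ X) ∪ (D ∪ X)) ∪ X but 1 ∉ ((D ∖ X) ∖ (X ∪ D)) ∪ D.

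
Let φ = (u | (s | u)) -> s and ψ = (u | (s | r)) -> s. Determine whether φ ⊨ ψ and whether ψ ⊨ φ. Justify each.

Only the converse holds.

[⇒] This fails. Under r = T, s = F, u = F, the left side is true but the right side is false.

[⇐] Assume the antecedent. If s is true, (u | (s | u)) -> s reduces to true regardless of the other variables. If s is false, the antecedent forces (r = F, s = F, u = F), and (u | (s | u)) -> s holds there. Either way (u | (s | u)) -> s holds.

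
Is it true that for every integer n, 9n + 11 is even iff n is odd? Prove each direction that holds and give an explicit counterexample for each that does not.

Equivalent; both directions hold.

(⟹) Suppose 9n + 11 is even. Since 9 is odd, 9n and n have the same parity, so 9n + 11 ≡ n + 11 (mod 2). As 11 is odd, 9n + 11 is even exactly when n is odd. Thus n is odd.

(⟸) Conversely, suppose n is odd; write n = 2j + 1. Then 9n + 11 = 9·(2j + 1) + 11 = 2·9j + 20, which is even.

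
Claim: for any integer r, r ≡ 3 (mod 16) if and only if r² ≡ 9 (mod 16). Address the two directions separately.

(⟹) Suppose r ≡ 3 (mod 16). Write r = 16j + 3. Then (16j + 3)² = 256j² + 96j + 9 = 16(16j² + 6j) + 9, so r² ≡ 9 (mod 16).

(⟸) This fails: take r = 5. Then 5² = 25 ≡ 9 (mod 16), yet 5 ≡ 5 (mod 16), not 3.

The forward direction holds; the converse fails.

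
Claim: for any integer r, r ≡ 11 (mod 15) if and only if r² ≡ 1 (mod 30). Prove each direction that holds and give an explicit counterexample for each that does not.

[⇒] This fails: take r = 26. Then 26 ≡ 11 (mod 15), but 26² = 676 ≡ 16 (mod 30), not 1.

[⇐] This fails: take r = 1. Then 1² = 1 ≡ 1 (mod 30), yet 1 ≡ 1 (mod 15), not 11.

(⇒) fails and (⇐) fails.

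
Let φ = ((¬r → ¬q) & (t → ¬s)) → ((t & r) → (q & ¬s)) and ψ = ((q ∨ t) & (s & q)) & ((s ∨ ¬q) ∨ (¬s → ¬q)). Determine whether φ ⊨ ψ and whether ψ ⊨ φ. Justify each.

Forward direction. This fails. Under r = F, q = F, t = F, s = F, the left side is true but the right side is false.

Converse. Assume the antecedent. If r is true, the antecedent forces (r = T, q = T, t = F, s = T) or (r = T, q = T, t = T, s = T), and the consequent holds there. If r is false, the consequent reduces to true regardless of the other variables. Either way the consequent holds.

Only the converse holds.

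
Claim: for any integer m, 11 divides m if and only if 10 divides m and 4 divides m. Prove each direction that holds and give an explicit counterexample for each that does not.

Neither implication holds.

Forward direction. This fails: take m = 11. Certainly 11 ∣ 11, but 10 ∤ 11.

Converse. This fails: take m = 20. Both 10 ∣ 20 and 4 ∣ 20, yet 20 is not a multiple of 11 (since 20 = 1·11 + 9), so 11 ∤ 20.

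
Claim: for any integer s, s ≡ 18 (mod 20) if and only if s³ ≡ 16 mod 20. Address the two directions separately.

(⟹) This fails: take s = 18. Then 18 ≡ 18 (mod 20), but 18³ = 5832 ≡ 12 (mod 20), not 16.

(⟸) This fails: take s = 6. Then 6³ = 216 ≡ 16 (mod 20), yet 6 ≡ 6 (mod 20), not 18.

Both directions fail.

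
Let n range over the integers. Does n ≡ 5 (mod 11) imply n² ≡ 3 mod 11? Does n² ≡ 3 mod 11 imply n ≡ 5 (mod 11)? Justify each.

[⇒] Suppose n ≡ 5 (mod 11). Write n = 11j + 5. Then (11j + 5)² = 121j² + 110j + 25 = 11(11j² + 10j + 2) + 3, so n² ≡ 3 (mod 11).

[⇐] This fails: take n = 6. Then 6² = 36 ≡ 3 (mod 11), yet 6 ≡ 6 (mod 11), not 5.

Only the forward direction holds.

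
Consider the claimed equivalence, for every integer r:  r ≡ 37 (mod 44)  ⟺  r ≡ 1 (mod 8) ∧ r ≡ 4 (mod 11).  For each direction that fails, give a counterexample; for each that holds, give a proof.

(⟹) This fails: r = 37 gives 37 ≡ 37 (mod 44) but 37 ≡ 5 (mod 8), so the conjunction on the right does not hold.

(⟸) Conversely, if r ≡ 1 (mod 8) and r ≡ 4 (mod 11), then by the Chinese remainder theorem r ≡ 81 (mod 88). Since 81 ≡ 37 (mod 44) and 44 ∣ 88, we get r ≡ 37 (mod 44).

Only the converse holds.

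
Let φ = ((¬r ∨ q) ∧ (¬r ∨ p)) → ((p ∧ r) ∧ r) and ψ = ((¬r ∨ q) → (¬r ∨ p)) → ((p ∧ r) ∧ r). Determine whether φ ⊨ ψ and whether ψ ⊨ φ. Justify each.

[⇐] Assume the antecedent. If q is true, the antecedent forces (q = T, r = T, p = F) or (q = T, r = T, p = T), and the consequent holds there. If q is false, the antecedent forces (q = F, r = T, p = T), and the consequent holds there. Either way the consequent holds.

[⇒] This fails. Under q = F, r = T, p = F, the left side is true but the right side is false.

Not equivalent: only (⇐) holds.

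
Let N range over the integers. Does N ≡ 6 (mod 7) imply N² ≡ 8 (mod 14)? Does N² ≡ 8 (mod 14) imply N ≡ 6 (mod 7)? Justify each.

[⇒] This fails: take N = 13. Then 13 ≡ 6 (mod 7), but 13² = 169 ≡ 1 (mod 14), not 8.

[⇐] This fails: take N = 8. Then 8² = 64 ≡ 8 (mod 14), yet 8 ≡ 1 (mod 7), not 6.

Neither implication holds.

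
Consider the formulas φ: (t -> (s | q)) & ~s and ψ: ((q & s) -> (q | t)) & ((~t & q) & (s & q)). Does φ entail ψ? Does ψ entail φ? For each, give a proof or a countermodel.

(→) This fails. Under t = F, s = F, q = F, the left side is true but the right side is false.

(←) This fails. Under t = F, s = T, q = T, the left side is false but the right side is true.

Both directions fail.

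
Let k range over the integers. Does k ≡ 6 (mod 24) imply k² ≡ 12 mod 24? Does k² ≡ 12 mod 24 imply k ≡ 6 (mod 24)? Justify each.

[⇒] Suppose k ≡ 6 (mod 24). Write k = 24j + 6. Then (24j + 6)² = 576j² + 288j + 36 = 24(24j² + 12j + 1) + 12, so k² ≡ 12 (mod 24).

[⇐] This fails: take k = 18. Then 18² = 324 ≡ 12 (mod 24), yet 18 ≡ 18 (mod 24), not 6.

The forward direction holds; the converse fails.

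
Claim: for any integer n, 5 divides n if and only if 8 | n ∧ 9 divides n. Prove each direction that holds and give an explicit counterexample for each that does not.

[⇒] This fails: take n = 5. Certainly 5 ∣ 5, but 8 ∤ 5.

[⇐] This fails: take n = 72. Both 8 ∣ 72 and 9 ∣ 72, yet 72 is not a multiple of 5 (since 72 = 14·5 + 2), so 5 ∤ 72.

Neither implication holds.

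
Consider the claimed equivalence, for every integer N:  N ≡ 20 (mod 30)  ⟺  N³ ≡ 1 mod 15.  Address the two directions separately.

(⇒) fails and (⇐) fails.

[⇒] This fails: take N = 20. Then 20 ≡ 20 (mod 30), but 20³ = 8000 ≡ 5 (mod 15), not 1.

[⇐] This fails: take N = 1. Then 1³ = 1 ≡ 1 (mod 15), yet 1 ≡ 1 (mod 30), not 20.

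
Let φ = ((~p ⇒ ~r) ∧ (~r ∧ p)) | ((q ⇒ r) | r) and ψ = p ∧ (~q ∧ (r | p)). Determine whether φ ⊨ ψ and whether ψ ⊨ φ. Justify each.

[⇒] This fails. Under r = F, q = F, p = F, the left side is true but the right side is false.

[⇐] Assume the antecedent. If r is true, the consequent reduces to true regardless of the other variables. If r is false, the antecedent forces (r = F, q = F, p = T), and the consequent holds there. Either way the consequent holds.

(⇒) fails; (⇐) holds.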